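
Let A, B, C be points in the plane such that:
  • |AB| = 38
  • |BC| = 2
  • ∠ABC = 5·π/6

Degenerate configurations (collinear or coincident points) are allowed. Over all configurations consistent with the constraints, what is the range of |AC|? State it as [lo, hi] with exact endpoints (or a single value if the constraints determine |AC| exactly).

|AC| = 2·√(19·√(3) + 362)  (≈ 39.7446)

|AB| ∈ {38}
|BC| ∈ {2}
|AC| ∈ {2·√(19·√(3) + 362)}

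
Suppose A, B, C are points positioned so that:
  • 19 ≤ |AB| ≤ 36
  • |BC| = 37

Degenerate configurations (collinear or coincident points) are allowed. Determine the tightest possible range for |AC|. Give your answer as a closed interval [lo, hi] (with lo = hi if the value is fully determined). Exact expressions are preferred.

|AC| ∈ [1, 73]  (≈ [1.0000, 73.0000])

|AB| ∈ [19, 36]
|BC| ∈ {37}
|AC| ∈ [1, 73]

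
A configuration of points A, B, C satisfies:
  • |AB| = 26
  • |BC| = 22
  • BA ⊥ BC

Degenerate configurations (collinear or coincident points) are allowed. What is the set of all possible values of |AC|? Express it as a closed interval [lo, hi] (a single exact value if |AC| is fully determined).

|AB| ∈ {26}
|BC| ∈ {22}
|AC| ∈ {2·√(290)}

|AC| = 2·√(290)  (≈ 34.0588)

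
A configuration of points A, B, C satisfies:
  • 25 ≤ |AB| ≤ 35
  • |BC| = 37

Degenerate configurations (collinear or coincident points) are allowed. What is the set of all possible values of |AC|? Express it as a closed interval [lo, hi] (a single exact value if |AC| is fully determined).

|AC| ∈ [2, 72]  (≈ [2.0000, 72.0000])

|AB| ∈ [25, 35]
|BC| ∈ {37}
|AC| ∈ [2, 72]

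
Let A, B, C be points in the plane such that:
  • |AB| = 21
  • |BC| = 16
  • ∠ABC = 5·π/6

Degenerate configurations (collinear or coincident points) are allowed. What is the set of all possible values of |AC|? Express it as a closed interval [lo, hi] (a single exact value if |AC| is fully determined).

|AC| = √(336·√(3) + 697)  (≈ 35.7627)

|AB| ∈ {21}
|BC| ∈ {16}
|AC| ∈ {√(336·√(3) + 697)}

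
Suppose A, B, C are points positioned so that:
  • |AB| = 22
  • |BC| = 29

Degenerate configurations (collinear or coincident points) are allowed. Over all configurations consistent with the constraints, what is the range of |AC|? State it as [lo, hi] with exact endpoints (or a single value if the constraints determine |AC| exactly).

|AB| ∈ {22}
|BC| ∈ {29}
|AC| ∈ [7, 51]

|AC| ∈ [7, 51]  (≈ [7.0000, 51.0000])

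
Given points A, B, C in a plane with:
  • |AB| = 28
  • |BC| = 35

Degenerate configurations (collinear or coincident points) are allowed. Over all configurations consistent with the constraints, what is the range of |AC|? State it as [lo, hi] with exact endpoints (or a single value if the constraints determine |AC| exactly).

|AB| ∈ {28}
|BC| ∈ {35}
|AC| ∈ [7, 63]

|AC| ∈ [7, 63]  (≈ [7.0000, 63.0000])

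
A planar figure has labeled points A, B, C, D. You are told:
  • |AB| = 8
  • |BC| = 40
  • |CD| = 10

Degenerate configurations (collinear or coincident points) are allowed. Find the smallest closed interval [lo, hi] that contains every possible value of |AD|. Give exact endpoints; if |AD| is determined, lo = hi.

|AB| ∈ {8}
|BC| ∈ {40}
|CD| ∈ {10}
|AC| ∈ [32, 48]
|BD| ∈ [30, 50]
|AD| ∈ [22, 58]

|AD| ∈ [22, 58]  (≈ [22.0000, 58.0000])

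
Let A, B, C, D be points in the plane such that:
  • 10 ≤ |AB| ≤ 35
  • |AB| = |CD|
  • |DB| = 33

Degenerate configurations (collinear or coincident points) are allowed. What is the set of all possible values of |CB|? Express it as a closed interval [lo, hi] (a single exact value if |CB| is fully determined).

|AB| ∈ [10, 35]
|BD| ∈ {33}
|CD| ∈ [10, 35]
|AD| ∈ [0, 68]
|BC| ∈ [0, 68]
|AC| ∈ [0, 103]

|CB| ∈ [0, 68]  (≈ [0.0000, 68.0000])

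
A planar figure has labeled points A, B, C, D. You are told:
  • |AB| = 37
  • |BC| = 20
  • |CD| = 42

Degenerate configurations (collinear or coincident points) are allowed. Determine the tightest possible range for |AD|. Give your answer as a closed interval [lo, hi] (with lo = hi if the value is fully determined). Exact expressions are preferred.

|AB| ∈ {37}
|BC| ∈ {20}
|CD| ∈ {42}
|AC| ∈ [17, 57]
|BD| ∈ [22, 62]
|AD| ∈ [0, 99]

|AD| ∈ [0, 99]  (≈ [0.0000, 99.0000])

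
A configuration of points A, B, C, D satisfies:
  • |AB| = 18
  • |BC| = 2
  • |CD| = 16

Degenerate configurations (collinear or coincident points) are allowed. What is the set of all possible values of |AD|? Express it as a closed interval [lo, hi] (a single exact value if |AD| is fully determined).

|AD| ∈ [0, 36]  (≈ [0.0000, 36.0000])

|AB| ∈ {18}
|BC| ∈ {2}
|CD| ∈ {16}
|AC| ∈ [16, 20]
|BD| ∈ [14, 18]
|AD| ∈ [0, 36]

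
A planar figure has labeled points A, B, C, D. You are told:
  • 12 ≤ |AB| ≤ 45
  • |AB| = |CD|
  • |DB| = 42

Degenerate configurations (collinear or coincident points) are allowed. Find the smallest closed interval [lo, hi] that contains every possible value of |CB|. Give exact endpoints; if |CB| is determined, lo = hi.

|AB| ∈ [12, 45]
|BD| ∈ {42}
|CD| ∈ [12, 45]
|AD| ∈ [0, 87]
|BC| ∈ [0, 87]
|AC| ∈ [0, 132]

|CB| ∈ [0, 87]  (≈ [0.0000, 87.0000])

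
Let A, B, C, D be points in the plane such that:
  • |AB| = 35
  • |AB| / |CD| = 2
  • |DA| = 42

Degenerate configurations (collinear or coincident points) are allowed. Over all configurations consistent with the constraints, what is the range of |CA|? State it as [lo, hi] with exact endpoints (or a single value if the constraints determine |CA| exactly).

|AB| ∈ {35}
|AD| ∈ {42}
|CD| ∈ {35/2}
|BD| ∈ [7, 77]
|AC| ∈ [49/2, 119/2]
|BC| ∈ [0, 189/2]

|CA| ∈ [49/2, 119/2]  (≈ [24.5000, 59.5000])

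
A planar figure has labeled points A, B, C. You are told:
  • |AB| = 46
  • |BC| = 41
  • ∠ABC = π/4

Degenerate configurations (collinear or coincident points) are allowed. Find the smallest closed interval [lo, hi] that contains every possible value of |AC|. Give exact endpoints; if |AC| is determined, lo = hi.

|AC| = √(3797 - 1886·√(2))  (≈ 33.6124)

|AB| ∈ {46}
|BC| ∈ {41}
|AC| ∈ {√(3797 - 1886·√(2))}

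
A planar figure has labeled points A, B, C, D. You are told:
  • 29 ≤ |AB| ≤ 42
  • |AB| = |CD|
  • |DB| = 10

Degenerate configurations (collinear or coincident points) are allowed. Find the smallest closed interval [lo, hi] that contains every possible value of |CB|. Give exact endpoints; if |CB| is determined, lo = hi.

|AB| ∈ [29, 42]
|BD| ∈ {10}
|CD| ∈ [29, 42]
|AD| ∈ [19, 52]
|BC| ∈ [19, 52]
|AC| ∈ [0, 94]

|CB| ∈ [19, 52]  (≈ [19.0000, 52.0000])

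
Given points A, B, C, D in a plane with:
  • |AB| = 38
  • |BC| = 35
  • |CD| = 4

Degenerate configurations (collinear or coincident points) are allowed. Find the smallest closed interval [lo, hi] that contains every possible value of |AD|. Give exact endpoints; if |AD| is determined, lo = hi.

|AD| ∈ [0, 77]  (≈ [0.0000, 77.0000])

|AB| ∈ {38}
|BC| ∈ {35}
|CD| ∈ {4}
|AC| ∈ [3, 73]
|BD| ∈ [31, 39]
|AD| ∈ [0, 77]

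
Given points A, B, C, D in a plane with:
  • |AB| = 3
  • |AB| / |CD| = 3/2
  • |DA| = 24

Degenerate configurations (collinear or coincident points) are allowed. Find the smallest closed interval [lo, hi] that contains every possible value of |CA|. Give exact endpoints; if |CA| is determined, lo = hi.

|AB| ∈ {3}
|AD| ∈ {24}
|CD| ∈ {2}
|BD| ∈ [21, 27]
|AC| ∈ [22, 26]
|BC| ∈ [19, 29]

|CA| ∈ [22, 26]  (≈ [22.0000, 26.0000])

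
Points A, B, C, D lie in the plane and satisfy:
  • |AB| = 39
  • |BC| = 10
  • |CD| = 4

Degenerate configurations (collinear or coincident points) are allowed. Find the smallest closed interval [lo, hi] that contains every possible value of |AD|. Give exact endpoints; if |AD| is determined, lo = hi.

|AB| ∈ {39}
|BC| ∈ {10}
|CD| ∈ {4}
|AC| ∈ [29, 49]
|BD| ∈ [6, 14]
|AD| ∈ [25, 53]

|AD| ∈ [25, 53]  (≈ [25.0000, 53.0000])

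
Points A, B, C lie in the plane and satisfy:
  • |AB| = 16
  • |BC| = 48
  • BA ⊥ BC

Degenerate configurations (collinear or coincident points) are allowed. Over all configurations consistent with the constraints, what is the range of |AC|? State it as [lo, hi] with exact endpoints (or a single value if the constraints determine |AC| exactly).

|AC| = 16·√(10)  (≈ 50.5964)

|AB| ∈ {16}
|BC| ∈ {48}
|AC| ∈ {16·√(10)}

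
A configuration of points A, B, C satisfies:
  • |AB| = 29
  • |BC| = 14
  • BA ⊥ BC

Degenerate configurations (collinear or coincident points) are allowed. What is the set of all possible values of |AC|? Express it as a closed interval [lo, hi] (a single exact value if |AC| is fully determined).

|AC| = √(1037)  (≈ 32.2025)

|AB| ∈ {29}
|BC| ∈ {14}
|AC| ∈ {√(1037)}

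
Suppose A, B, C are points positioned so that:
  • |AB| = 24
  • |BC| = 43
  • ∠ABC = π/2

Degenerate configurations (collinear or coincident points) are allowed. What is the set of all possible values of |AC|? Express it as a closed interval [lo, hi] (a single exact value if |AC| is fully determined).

|AC| = 5·√(97)  (≈ 49.2443)

|AB| ∈ {24}
|BC| ∈ {43}
|AC| ∈ {5·√(97)}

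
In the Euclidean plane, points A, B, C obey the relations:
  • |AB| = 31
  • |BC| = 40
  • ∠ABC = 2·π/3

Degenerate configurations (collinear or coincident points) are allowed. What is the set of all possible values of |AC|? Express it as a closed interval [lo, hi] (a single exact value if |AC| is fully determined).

|AC| = √(3801)  (≈ 61.6523)

|AB| ∈ {31}
|BC| ∈ {40}
|AC| ∈ {√(3801)}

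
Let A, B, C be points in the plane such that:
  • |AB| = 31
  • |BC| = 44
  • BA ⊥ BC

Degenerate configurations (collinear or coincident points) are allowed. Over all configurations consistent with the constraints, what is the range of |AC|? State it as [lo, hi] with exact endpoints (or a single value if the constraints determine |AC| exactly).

|AC| = √(2897)  (≈ 53.8238)

|AB| ∈ {31}
|BC| ∈ {44}
|AC| ∈ {√(2897)}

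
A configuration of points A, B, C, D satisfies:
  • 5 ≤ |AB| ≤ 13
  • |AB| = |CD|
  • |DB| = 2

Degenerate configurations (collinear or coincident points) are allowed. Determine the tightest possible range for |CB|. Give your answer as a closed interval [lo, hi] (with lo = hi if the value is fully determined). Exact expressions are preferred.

|CB| ∈ [3, 15]  (≈ [3.0000, 15.0000])

|AB| ∈ [5, 13]
|BD| ∈ {2}
|CD| ∈ [5, 13]
|AD| ∈ [3, 15]
|BC| ∈ [3, 15]
|AC| ∈ [0, 28]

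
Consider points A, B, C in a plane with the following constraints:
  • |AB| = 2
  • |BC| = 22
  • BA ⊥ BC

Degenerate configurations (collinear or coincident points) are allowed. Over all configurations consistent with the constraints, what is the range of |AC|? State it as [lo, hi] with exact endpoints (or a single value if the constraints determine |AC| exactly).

|AC| = 2·√(122)  (≈ 22.0907)

|AB| ∈ {2}
|BC| ∈ {22}
|AC| ∈ {2·√(122)}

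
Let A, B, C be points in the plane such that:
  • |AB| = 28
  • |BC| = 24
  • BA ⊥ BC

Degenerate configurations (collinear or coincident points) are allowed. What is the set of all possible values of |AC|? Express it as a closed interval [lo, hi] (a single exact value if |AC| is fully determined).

|AB| ∈ {28}
|BC| ∈ {24}
|AC| ∈ {4·√(85)}

|AC| = 4·√(85)  (≈ 36.8782)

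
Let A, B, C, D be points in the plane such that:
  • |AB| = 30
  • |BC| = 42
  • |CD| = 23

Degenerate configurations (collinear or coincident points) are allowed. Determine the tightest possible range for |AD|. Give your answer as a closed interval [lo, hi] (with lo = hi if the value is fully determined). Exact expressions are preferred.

|AB| ∈ {30}
|BC| ∈ {42}
|CD| ∈ {23}
|AC| ∈ [12, 72]
|BD| ∈ [19, 65]
|AD| ∈ [0, 95]

|AD| ∈ [0, 95]  (≈ [0.0000, 95.0000])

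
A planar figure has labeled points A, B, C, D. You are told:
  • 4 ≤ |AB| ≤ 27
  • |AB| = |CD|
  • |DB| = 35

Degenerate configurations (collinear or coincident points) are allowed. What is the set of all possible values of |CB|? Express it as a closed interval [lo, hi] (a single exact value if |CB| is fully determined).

|CB| ∈ [8, 62]  (≈ [8.0000, 62.0000])

|AB| ∈ [4, 27]
|BD| ∈ {35}
|CD| ∈ [4, 27]
|AD| ∈ [8, 62]
|BC| ∈ [8, 62]
|AC| ∈ [0, 89]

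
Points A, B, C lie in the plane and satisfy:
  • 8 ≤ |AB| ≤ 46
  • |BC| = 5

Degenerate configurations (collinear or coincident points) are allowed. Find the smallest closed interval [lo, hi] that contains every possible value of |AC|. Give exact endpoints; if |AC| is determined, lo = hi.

|AC| ∈ [3, 51]  (≈ [3.0000, 51.0000])

|AB| ∈ [8, 46]
|BC| ∈ {5}
|AC| ∈ [3, 51]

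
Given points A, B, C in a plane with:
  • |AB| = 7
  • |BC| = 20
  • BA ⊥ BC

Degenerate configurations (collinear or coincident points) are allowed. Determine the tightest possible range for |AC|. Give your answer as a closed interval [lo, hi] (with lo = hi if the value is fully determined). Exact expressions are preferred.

|AC| = √(449)  (≈ 21.1896)

|AB| ∈ {7}
|BC| ∈ {20}
|AC| ∈ {√(449)}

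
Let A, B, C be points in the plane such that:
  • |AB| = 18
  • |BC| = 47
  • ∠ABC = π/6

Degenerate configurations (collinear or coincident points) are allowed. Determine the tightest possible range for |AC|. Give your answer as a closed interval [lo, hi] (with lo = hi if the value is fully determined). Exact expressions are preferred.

|AB| ∈ {18}
|BC| ∈ {47}
|AC| ∈ {√(2533 - 846·√(3))}

|AC| = √(2533 - 846·√(3))  (≈ 32.6754)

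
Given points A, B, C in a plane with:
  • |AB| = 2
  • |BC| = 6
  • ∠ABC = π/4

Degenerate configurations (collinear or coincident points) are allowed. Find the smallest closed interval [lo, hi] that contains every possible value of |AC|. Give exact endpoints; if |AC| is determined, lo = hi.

|AC| = 2·√(10 - 3·√(2))  (≈ 4.7989)

|AB| ∈ {2}
|BC| ∈ {6}
|AC| ∈ {2·√(10 - 3·√(2))}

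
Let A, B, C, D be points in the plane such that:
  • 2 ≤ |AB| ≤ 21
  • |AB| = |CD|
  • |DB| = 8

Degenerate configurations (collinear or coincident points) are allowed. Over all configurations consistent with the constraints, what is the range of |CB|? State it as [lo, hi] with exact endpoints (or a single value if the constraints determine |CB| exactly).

|CB| ∈ [0, 29]  (≈ [0.0000, 29.0000])

|AB| ∈ [2, 21]
|BD| ∈ {8}
|CD| ∈ [2, 21]
|AD| ∈ [0, 29]
|BC| ∈ [0, 29]
|AC| ∈ [0, 50]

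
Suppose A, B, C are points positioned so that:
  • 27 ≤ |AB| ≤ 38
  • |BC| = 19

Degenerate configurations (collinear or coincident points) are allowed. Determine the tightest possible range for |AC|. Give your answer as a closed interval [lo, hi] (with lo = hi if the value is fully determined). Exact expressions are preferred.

|AB| ∈ [27, 38]
|BC| ∈ {19}
|AC| ∈ [8, 57]

|AC| ∈ [8, 57]  (≈ [8.0000, 57.0000])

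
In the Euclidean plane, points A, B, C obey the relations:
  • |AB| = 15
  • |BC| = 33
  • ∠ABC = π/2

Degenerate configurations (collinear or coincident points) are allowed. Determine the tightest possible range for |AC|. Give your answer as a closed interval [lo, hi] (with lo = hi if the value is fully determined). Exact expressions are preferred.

|AC| = 3·√(146)  (≈ 36.2491)

|AB| ∈ {15}
|BC| ∈ {33}
|AC| ∈ {3·√(146)}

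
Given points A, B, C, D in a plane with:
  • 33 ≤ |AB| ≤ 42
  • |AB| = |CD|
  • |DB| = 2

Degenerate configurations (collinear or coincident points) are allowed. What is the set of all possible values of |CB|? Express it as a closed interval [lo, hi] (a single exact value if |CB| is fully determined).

|CB| ∈ [31, 44]  (≈ [31.0000, 44.0000])

|AB| ∈ [33, 42]
|BD| ∈ {2}
|CD| ∈ [33, 42]
|AD| ∈ [31, 44]
|BC| ∈ [31, 44]
|AC| ∈ [0, 86]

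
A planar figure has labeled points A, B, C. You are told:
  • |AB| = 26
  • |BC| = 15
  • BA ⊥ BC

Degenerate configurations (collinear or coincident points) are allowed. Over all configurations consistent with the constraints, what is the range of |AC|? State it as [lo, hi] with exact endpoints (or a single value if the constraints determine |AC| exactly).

|AC| = √(901)  (≈ 30.0167)

|AB| ∈ {26}
|BC| ∈ {15}
|AC| ∈ {√(901)}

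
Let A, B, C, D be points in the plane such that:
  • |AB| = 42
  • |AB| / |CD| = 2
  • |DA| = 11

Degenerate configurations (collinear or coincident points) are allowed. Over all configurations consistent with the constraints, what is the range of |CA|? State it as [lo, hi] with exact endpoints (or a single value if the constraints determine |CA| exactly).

|AB| ∈ {42}
|AD| ∈ {11}
|CD| ∈ {21}
|BD| ∈ [31, 53]
|AC| ∈ [10, 32]
|BC| ∈ [10, 74]

|CA| ∈ [10, 32]  (≈ [10.0000, 32.0000])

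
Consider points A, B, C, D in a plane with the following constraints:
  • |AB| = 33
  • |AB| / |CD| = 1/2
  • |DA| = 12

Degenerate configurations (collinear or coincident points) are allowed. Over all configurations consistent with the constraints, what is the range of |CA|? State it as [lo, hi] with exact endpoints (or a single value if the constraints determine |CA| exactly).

|CA| ∈ [54, 78]  (≈ [54.0000, 78.0000])

|AB| ∈ {33}
|AD| ∈ {12}
|CD| ∈ {66}
|BD| ∈ [21, 45]
|AC| ∈ [54, 78]
|BC| ∈ [21, 111]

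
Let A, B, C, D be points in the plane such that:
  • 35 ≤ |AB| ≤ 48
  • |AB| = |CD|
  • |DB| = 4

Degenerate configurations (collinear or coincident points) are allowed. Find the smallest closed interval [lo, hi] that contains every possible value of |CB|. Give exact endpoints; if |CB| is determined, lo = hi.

|AB| ∈ [35, 48]
|BD| ∈ {4}
|CD| ∈ [35, 48]
|AD| ∈ [31, 52]
|BC| ∈ [31, 52]
|AC| ∈ [0, 100]

|CB| ∈ [31, 52]  (≈ [31.0000, 52.0000])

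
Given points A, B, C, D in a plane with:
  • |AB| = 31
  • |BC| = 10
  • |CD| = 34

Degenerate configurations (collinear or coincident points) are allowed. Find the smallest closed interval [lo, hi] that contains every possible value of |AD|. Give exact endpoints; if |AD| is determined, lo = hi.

|AB| ∈ {31}
|BC| ∈ {10}
|CD| ∈ {34}
|AC| ∈ [21, 41]
|BD| ∈ [24, 44]
|AD| ∈ [0, 75]

|AD| ∈ [0, 75]  (≈ [0.0000, 75.0000])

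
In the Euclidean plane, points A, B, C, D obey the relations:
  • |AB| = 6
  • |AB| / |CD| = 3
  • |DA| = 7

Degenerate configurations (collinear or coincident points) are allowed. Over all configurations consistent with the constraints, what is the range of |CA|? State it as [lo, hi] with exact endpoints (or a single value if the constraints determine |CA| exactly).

|CA| ∈ [5, 9]  (≈ [5.0000, 9.0000])

|AB| ∈ {6}
|AD| ∈ {7}
|CD| ∈ {2}
|BD| ∈ [1, 13]
|AC| ∈ [5, 9]
|BC| ∈ [0, 15]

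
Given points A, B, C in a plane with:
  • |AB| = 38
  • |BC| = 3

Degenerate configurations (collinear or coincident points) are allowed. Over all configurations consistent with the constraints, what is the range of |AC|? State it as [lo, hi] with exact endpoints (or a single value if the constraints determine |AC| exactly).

|AB| ∈ {38}
|BC| ∈ {3}
|AC| ∈ [35, 41]

|AC| ∈ [35, 41]  (≈ [35.0000, 41.0000])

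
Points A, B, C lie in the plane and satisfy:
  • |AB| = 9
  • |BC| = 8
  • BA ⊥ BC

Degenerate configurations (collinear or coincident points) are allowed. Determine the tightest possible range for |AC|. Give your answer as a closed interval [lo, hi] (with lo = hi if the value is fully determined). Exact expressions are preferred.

|AC| = √(145)  (≈ 12.0416)

|AB| ∈ {9}
|BC| ∈ {8}
|AC| ∈ {√(145)}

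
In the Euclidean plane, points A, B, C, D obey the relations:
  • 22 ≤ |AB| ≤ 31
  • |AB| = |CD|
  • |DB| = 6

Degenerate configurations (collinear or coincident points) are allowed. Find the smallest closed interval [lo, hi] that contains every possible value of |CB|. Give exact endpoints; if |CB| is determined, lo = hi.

|AB| ∈ [22, 31]
|BD| ∈ {6}
|CD| ∈ [22, 31]
|AD| ∈ [16, 37]
|BC| ∈ [16, 37]
|AC| ∈ [0, 68]

|CB| ∈ [16, 37]  (≈ [16.0000, 37.0000])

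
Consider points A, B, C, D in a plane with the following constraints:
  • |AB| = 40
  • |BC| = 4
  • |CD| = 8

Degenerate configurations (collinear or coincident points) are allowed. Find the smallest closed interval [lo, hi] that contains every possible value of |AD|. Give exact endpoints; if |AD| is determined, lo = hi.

|AD| ∈ [28, 52]  (≈ [28.0000, 52.0000])

|AB| ∈ {40}
|BC| ∈ {4}
|CD| ∈ {8}
|AC| ∈ [36, 44]
|BD| ∈ [4, 12]
|AD| ∈ [28, 52]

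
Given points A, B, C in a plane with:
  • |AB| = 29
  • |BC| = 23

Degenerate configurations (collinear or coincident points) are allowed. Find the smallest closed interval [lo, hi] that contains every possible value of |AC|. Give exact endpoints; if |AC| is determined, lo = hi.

|AC| ∈ [6, 52]  (≈ [6.0000, 52.0000])

|AB| ∈ {29}
|BC| ∈ {23}
|AC| ∈ [6, 52]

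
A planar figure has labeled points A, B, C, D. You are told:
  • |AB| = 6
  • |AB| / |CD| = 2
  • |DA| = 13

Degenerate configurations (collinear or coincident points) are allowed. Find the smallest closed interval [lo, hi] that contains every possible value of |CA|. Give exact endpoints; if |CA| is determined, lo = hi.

|CA| ∈ [10, 16]  (≈ [10.0000, 16.0000])

|AB| ∈ {6}
|AD| ∈ {13}
|CD| ∈ {3}
|BD| ∈ [7, 19]
|AC| ∈ [10, 16]
|BC| ∈ [4, 22]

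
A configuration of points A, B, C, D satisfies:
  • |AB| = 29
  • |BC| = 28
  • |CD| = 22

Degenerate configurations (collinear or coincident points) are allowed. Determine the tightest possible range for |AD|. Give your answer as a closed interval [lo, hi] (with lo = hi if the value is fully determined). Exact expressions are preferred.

|AD| ∈ [0, 79]  (≈ [0.0000, 79.0000])

|AB| ∈ {29}
|BC| ∈ {28}
|CD| ∈ {22}
|AC| ∈ [1, 57]
|BD| ∈ [6, 50]
|AD| ∈ [0, 79]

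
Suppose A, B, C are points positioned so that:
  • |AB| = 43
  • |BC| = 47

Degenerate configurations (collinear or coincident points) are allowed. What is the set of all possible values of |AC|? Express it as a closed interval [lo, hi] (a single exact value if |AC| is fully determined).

|AB| ∈ {43}
|BC| ∈ {47}
|AC| ∈ [4, 90]

|AC| ∈ [4, 90]  (≈ [4.0000, 90.0000])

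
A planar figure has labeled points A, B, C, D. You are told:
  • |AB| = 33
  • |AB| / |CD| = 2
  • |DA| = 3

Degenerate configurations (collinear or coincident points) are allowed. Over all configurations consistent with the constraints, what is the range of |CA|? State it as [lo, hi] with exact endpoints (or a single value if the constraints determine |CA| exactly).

|AB| ∈ {33}
|AD| ∈ {3}
|CD| ∈ {33/2}
|BD| ∈ [30, 36]
|AC| ∈ [27/2, 39/2]
|BC| ∈ [27/2, 105/2]

|CA| ∈ [27/2, 39/2]  (≈ [13.5000, 19.5000])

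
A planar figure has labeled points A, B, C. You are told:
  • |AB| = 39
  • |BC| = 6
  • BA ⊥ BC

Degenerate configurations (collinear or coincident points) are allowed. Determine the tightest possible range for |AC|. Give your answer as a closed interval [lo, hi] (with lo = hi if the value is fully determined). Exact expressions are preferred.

|AC| = 3·√(173)  (≈ 39.4588)

|AB| ∈ {39}
|BC| ∈ {6}
|AC| ∈ {3·√(173)}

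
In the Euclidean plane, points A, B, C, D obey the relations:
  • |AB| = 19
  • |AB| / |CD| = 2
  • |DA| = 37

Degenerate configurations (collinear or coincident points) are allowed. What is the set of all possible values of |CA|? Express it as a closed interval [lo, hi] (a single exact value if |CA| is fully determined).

|CA| ∈ [55/2, 93/2]  (≈ [27.5000, 46.5000])

|AB| ∈ {19}
|AD| ∈ {37}
|CD| ∈ {19/2}
|BD| ∈ [18, 56]
|AC| ∈ [55/2, 93/2]
|BC| ∈ [17/2, 131/2]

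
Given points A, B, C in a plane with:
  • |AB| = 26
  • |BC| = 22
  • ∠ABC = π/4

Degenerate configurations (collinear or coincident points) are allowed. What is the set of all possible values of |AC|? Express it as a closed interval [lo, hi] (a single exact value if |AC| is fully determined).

|AB| ∈ {26}
|BC| ∈ {22}
|AC| ∈ {2·√(290 - 143·√(2))}

|AC| = 2·√(290 - 143·√(2))  (≈ 18.7369)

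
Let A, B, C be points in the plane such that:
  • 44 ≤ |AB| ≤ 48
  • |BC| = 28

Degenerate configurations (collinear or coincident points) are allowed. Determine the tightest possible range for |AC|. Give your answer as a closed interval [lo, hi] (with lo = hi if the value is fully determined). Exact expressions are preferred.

|AC| ∈ [16, 76]  (≈ [16.0000, 76.0000])

|AB| ∈ [44, 48]
|BC| ∈ {28}
|AC| ∈ [16, 76]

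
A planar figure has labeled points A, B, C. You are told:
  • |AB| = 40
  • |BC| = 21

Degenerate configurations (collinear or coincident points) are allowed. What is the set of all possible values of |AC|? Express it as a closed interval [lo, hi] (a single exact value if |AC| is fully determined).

|AC| ∈ [19, 61]  (≈ [19.0000, 61.0000])

|AB| ∈ {40}
|BC| ∈ {21}
|AC| ∈ [19, 61]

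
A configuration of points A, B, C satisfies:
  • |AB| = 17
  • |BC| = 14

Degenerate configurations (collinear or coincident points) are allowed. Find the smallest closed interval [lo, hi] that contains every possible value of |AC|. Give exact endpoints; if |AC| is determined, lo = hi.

|AB| ∈ {17}
|BC| ∈ {14}
|AC| ∈ [3, 31]

|AC| ∈ [3, 31]  (≈ [3.0000, 31.0000])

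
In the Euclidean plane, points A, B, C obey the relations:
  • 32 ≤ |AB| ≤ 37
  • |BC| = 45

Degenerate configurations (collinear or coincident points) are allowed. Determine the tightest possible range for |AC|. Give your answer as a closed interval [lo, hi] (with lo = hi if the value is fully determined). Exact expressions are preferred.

|AB| ∈ [32, 37]
|BC| ∈ {45}
|AC| ∈ [8, 82]

|AC| ∈ [8, 82]  (≈ [8.0000, 82.0000])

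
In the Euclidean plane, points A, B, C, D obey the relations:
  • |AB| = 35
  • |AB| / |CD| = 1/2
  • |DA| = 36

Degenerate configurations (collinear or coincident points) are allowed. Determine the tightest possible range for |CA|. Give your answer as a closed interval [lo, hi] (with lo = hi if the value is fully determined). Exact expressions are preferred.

|AB| ∈ {35}
|AD| ∈ {36}
|CD| ∈ {70}
|BD| ∈ [1, 71]
|AC| ∈ [34, 106]
|BC| ∈ [0, 141]

|CA| ∈ [34, 106]  (≈ [34.0000, 106.0000])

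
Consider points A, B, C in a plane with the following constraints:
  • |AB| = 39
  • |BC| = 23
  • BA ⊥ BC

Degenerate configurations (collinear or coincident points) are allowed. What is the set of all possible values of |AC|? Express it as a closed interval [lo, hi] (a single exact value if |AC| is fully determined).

|AB| ∈ {39}
|BC| ∈ {23}
|AC| ∈ {5·√(82)}

|AC| = 5·√(82)  (≈ 45.2769)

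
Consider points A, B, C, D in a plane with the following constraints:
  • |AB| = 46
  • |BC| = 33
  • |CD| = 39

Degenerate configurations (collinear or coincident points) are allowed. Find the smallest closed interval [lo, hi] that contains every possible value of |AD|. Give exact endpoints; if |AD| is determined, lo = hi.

|AD| ∈ [0, 118]  (≈ [0.0000, 118.0000])

|AB| ∈ {46}
|BC| ∈ {33}
|CD| ∈ {39}
|AC| ∈ [13, 79]
|BD| ∈ [6, 72]
|AD| ∈ [0, 118]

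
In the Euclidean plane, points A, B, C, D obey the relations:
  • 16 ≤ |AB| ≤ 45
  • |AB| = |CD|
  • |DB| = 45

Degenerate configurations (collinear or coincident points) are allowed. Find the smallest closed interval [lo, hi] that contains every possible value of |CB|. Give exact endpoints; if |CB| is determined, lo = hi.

|CB| ∈ [0, 90]  (≈ [0.0000, 90.0000])

|AB| ∈ [16, 45]
|BD| ∈ {45}
|CD| ∈ [16, 45]
|AD| ∈ [0, 90]
|BC| ∈ [0, 90]
|AC| ∈ [0, 135]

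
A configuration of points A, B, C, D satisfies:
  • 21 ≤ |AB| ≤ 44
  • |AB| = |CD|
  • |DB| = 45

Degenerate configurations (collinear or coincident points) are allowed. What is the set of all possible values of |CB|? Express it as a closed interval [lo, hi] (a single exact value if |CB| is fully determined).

|CB| ∈ [1, 89]  (≈ [1.0000, 89.0000])

|AB| ∈ [21, 44]
|BD| ∈ {45}
|CD| ∈ [21, 44]
|AD| ∈ [1, 89]
|BC| ∈ [1, 89]
|AC| ∈ [0, 133]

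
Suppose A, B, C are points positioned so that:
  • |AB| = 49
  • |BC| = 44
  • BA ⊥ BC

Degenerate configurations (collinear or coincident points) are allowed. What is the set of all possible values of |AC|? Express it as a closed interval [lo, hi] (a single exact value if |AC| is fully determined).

|AB| ∈ {49}
|BC| ∈ {44}
|AC| ∈ {√(4337)}

|AC| = √(4337)  (≈ 65.8559)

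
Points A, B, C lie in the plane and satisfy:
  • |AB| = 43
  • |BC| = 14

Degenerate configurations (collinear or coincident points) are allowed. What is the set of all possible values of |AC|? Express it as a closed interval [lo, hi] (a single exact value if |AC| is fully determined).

|AC| ∈ [29, 57]  (≈ [29.0000, 57.0000])

|AB| ∈ {43}
|BC| ∈ {14}
|AC| ∈ [29, 57]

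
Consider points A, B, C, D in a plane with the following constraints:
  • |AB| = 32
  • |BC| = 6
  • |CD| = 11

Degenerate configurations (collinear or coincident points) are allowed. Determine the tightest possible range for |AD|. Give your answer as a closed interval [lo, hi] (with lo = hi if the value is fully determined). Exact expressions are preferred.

|AB| ∈ {32}
|BC| ∈ {6}
|CD| ∈ {11}
|AC| ∈ [26, 38]
|BD| ∈ [5, 17]
|AD| ∈ [15, 49]

|AD| ∈ [15, 49]  (≈ [15.0000, 49.0000])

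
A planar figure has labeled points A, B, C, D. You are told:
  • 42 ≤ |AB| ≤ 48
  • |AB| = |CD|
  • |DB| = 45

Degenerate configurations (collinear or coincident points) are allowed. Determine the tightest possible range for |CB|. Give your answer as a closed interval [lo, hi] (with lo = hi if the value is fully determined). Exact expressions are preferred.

|CB| ∈ [0, 93]  (≈ [0.0000, 93.0000])

|AB| ∈ [42, 48]
|BD| ∈ {45}
|CD| ∈ [42, 48]
|AD| ∈ [0, 93]
|BC| ∈ [0, 93]
|AC| ∈ [0, 141]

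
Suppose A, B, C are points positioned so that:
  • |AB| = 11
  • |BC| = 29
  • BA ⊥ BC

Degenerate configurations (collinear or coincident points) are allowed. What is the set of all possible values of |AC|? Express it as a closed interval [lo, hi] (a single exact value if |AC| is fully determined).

|AB| ∈ {11}
|BC| ∈ {29}
|AC| ∈ {√(962)}

|AC| = √(962)  (≈ 31.0161)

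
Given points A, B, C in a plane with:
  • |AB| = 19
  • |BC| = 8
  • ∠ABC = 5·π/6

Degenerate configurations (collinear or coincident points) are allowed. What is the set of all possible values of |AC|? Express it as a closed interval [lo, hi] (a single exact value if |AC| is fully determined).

|AC| = √(152·√(3) + 425)  (≈ 26.2349)

|AB| ∈ {19}
|BC| ∈ {8}
|AC| ∈ {√(152·√(3) + 425)}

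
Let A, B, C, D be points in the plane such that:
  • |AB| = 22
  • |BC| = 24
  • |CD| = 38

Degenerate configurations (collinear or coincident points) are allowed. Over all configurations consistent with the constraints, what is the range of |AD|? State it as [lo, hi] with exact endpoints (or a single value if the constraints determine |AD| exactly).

|AD| ∈ [0, 84]  (≈ [0.0000, 84.0000])

|AB| ∈ {22}
|BC| ∈ {24}
|CD| ∈ {38}
|AC| ∈ [2, 46]
|BD| ∈ [14, 62]
|AD| ∈ [0, 84]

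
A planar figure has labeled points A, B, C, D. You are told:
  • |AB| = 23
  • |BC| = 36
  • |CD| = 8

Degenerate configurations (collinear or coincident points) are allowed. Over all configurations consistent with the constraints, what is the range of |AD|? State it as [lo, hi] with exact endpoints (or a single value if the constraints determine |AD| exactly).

|AD| ∈ [5, 67]  (≈ [5.0000, 67.0000])

|AB| ∈ {23}
|BC| ∈ {36}
|CD| ∈ {8}
|AC| ∈ [13, 59]
|BD| ∈ [28, 44]
|AD| ∈ [5, 67]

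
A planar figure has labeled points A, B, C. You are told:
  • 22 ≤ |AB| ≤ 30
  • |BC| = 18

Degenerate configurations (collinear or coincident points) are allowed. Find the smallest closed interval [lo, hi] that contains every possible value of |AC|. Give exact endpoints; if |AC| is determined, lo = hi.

|AC| ∈ [4, 48]  (≈ [4.0000, 48.0000])

|AB| ∈ [22, 30]
|BC| ∈ {18}
|AC| ∈ [4, 48]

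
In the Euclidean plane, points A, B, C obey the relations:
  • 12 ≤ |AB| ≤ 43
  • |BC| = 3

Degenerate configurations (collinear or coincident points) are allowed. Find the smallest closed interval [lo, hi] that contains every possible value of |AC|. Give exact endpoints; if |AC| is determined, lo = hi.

|AB| ∈ [12, 43]
|BC| ∈ {3}
|AC| ∈ [9, 46]

|AC| ∈ [9, 46]  (≈ [9.0000, 46.0000])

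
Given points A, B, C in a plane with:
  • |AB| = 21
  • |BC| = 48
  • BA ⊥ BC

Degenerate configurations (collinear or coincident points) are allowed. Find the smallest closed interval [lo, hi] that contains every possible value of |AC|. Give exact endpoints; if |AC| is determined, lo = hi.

|AC| = 3·√(305)  (≈ 52.3927)

|AB| ∈ {21}
|BC| ∈ {48}
|AC| ∈ {3·√(305)}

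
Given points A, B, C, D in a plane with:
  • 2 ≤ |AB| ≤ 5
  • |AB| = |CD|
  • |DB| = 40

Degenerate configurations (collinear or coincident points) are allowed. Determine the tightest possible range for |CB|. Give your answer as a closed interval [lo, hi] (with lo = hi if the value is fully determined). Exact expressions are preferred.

|AB| ∈ [2, 5]
|BD| ∈ {40}
|CD| ∈ [2, 5]
|AD| ∈ [35, 45]
|BC| ∈ [35, 45]
|AC| ∈ [30, 50]

|CB| ∈ [35, 45]  (≈ [35.0000, 45.0000])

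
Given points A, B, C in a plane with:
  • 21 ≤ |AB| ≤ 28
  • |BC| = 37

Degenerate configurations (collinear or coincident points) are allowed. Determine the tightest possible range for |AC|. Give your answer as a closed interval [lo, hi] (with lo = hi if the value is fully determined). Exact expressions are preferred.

|AB| ∈ [21, 28]
|BC| ∈ {37}
|AC| ∈ [9, 65]

|AC| ∈ [9, 65]  (≈ [9.0000, 65.0000])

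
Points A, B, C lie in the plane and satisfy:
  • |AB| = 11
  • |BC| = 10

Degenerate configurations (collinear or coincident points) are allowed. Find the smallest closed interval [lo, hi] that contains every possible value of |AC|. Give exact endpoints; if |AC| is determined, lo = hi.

|AB| ∈ {11}
|BC| ∈ {10}
|AC| ∈ [1, 21]

|AC| ∈ [1, 21]  (≈ [1.0000, 21.0000])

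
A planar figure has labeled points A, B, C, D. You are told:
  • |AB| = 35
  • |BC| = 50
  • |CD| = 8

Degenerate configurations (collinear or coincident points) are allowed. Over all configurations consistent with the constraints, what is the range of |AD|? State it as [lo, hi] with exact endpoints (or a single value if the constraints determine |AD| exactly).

|AB| ∈ {35}
|BC| ∈ {50}
|CD| ∈ {8}
|AC| ∈ [15, 85]
|BD| ∈ [42, 58]
|AD| ∈ [7, 93]

|AD| ∈ [7, 93]  (≈ [7.0000, 93.0000])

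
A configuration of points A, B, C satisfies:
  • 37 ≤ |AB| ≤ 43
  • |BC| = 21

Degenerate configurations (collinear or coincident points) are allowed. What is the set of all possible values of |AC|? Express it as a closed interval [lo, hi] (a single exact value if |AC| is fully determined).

|AB| ∈ [37, 43]
|BC| ∈ {21}
|AC| ∈ [16, 64]

|AC| ∈ [16, 64]  (≈ [16.0000, 64.0000])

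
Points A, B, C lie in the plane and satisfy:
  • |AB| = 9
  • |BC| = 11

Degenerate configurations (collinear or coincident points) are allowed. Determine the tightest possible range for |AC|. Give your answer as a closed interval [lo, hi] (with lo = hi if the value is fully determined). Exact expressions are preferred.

|AC| ∈ [2, 20]  (≈ [2.0000, 20.0000])

|AB| ∈ {9}
|BC| ∈ {11}
|AC| ∈ [2, 20]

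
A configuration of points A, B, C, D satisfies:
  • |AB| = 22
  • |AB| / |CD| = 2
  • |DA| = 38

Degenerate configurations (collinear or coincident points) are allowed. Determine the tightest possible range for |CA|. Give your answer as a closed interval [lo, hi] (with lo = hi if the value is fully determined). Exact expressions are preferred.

|AB| ∈ {22}
|AD| ∈ {38}
|CD| ∈ {11}
|BD| ∈ [16, 60]
|AC| ∈ [27, 49]
|BC| ∈ [5, 71]

|CA| ∈ [27, 49]  (≈ [27.0000, 49.0000])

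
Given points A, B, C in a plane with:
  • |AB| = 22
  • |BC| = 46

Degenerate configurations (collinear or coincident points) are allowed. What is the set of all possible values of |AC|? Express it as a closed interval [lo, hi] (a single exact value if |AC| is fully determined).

|AB| ∈ {22}
|BC| ∈ {46}
|AC| ∈ [24, 68]

|AC| ∈ [24, 68]  (≈ [24.0000, 68.0000])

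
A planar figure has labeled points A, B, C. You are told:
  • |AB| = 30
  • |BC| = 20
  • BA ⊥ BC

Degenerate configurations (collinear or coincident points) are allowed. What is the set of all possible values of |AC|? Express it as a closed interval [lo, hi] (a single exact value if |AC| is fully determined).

|AB| ∈ {30}
|BC| ∈ {20}
|AC| ∈ {10·√(13)}

|AC| = 10·√(13)  (≈ 36.0555)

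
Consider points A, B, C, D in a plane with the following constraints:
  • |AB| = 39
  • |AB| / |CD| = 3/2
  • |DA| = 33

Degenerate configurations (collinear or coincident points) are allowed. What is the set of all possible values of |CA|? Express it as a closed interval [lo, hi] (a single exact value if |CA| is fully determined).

|AB| ∈ {39}
|AD| ∈ {33}
|CD| ∈ {26}
|BD| ∈ [6, 72]
|AC| ∈ [7, 59]
|BC| ∈ [0, 98]

|CA| ∈ [7, 59]  (≈ [7.0000, 59.0000])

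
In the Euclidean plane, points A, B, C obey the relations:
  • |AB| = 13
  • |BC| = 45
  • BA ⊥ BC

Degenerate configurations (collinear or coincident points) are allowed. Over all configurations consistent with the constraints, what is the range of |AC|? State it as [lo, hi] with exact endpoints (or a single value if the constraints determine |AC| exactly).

|AB| ∈ {13}
|BC| ∈ {45}
|AC| ∈ {√(2194)}

|AC| = √(2194)  (≈ 46.8402)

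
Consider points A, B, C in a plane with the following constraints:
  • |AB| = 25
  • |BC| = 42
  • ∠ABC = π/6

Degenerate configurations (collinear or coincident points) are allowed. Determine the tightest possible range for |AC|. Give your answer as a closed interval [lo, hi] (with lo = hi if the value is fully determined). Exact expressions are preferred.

|AB| ∈ {25}
|BC| ∈ {42}
|AC| ∈ {√(2389 - 1050·√(3))}

|AC| = √(2389 - 1050·√(3))  (≈ 23.8819)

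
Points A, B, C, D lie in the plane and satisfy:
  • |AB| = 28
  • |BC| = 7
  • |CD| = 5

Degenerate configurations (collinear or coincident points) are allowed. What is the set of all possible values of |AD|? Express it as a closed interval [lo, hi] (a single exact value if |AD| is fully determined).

|AD| ∈ [16, 40]  (≈ [16.0000, 40.0000])

|AB| ∈ {28}
|BC| ∈ {7}
|CD| ∈ {5}
|AC| ∈ [21, 35]
|BD| ∈ [2, 12]
|AD| ∈ [16, 40]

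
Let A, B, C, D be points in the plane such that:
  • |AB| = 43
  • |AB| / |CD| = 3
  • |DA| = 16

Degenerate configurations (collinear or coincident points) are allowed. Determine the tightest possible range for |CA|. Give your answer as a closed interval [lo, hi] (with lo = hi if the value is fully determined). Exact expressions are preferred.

|CA| ∈ [5/3, 91/3]  (≈ [1.6667, 30.3333])

|AB| ∈ {43}
|AD| ∈ {16}
|CD| ∈ {43/3}
|BD| ∈ [27, 59]
|AC| ∈ [5/3, 91/3]
|BC| ∈ [38/3, 220/3]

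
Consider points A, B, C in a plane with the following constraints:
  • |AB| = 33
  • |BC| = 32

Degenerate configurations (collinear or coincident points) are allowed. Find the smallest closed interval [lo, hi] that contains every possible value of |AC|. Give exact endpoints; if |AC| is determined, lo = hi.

|AB| ∈ {33}
|BC| ∈ {32}
|AC| ∈ [1, 65]

|AC| ∈ [1, 65]  (≈ [1.0000, 65.0000])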